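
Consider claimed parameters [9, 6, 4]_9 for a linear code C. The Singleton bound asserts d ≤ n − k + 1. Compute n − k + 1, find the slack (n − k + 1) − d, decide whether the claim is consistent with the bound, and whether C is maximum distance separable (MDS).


Singleton RHS = n − k + 1 = 4, slack = 0, bound satisfied, MDS.

Singleton bound: d ≤ n − k + 1.
Here n = 9, k = 6, so n − k + 1 = 4.
Given d = 4, check d ≤ 4: YES.
Slack = (n − k + 1) − d = 0.
The code is MDS (slack = 0).
Description: the claimed parameters are [9, 6, 4]_9; such a code would be MDS (meets Singleton bound).


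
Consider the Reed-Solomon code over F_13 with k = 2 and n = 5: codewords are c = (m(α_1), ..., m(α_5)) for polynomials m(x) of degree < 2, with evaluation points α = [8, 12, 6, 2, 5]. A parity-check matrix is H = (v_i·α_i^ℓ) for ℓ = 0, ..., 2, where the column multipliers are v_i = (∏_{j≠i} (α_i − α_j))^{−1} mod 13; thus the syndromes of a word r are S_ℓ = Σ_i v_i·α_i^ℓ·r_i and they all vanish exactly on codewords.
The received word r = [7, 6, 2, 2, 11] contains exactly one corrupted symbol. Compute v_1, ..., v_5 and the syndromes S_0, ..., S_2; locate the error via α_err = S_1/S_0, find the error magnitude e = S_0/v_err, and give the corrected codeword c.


S = (3, 5, 4), error at position 3, error magnitude e = 1, c = [7, 6, 1, 2, 11].

Step 1: column multipliers v_i = (∏_{j≠i}(α_i − α_j))^{−1} mod 13.
  i = 1 (α = 8): (8−12)(8−6)(8−2)(8−5) = (−4)·2·6·3 = −144 ≡ 12, so v_1 = 12^{−1} = 12 (mod 13).
  i = 2 (α = 12): (12−8)(12−6)(12−2)(12−5) = 4·6·10·7 = 1680 ≡ 3, so v_2 = 3^{−1} = 9 (mod 13).
  i = 3 (α = 6): (6−8)(6−12)(6−2)(6−5) = (−2)·(−6)·4·1 = 48 ≡ 9, so v_3 = 9^{−1} = 3 (mod 13).
  i = 4 (α = 2): (2−8)(2−12)(2−6)(2−5) = (−6)·(−10)·(−4)·(−3) = 720 ≡ 5, so v_4 = 5^{−1} = 8 (mod 13).
  i = 5 (α = 5): (5−8)(5−12)(5−6)(5−2) = (−3)·(−7)·(−1)·3 = −63 ≡ 2, so v_5 = 2^{−1} = 7 (mod 13).
  v = [12, 9, 3, 8, 7].
Step 2: syndromes of r = [7, 6, 2, 2, 11] (all sums mod 13).
  S_0 = Σ v_i r_i = 12·7 + 9·6 + 3·2 + 8·2 + 7·11 = 237 ≡ 3.
  S_1 = Σ v_i α_i r_i = 12·8·7 + 9·12·6 + 3·6·2 + 8·2·2 + 7·5·11 = 1773 ≡ 5.
  α_i^2 mod 13 = [12, 1, 10, 4, 12].
  S_2 = Σ v_i α_i^2 r_i = 12·12·7 + 9·1·6 + 3·10·2 + 8·4·2 + 7·12·11 = 2110 ≡ 4.
  S = (3, 5, 4) ≠ 0, so r is not a codeword (an error is present).
Step 3: locate the error. For a single error e at position i, S_ℓ = v_i·e·α_i^ℓ, so α_err = S_1/S_0.
  S_0^{−1} = 3^{−1} = 9 (mod 13), so α_err = 5·9 = 45 ≡ 6 = α_3. Error position i = 3.
  Consistency check: S_2/S_1 = 4·8 = 32 ≡ 6 = α_err ✓ (single-error assumption holds).
Step 4: error magnitude e = S_0/v_3 = S_0·∏_{j≠3}(α_3 − α_j) = 3·9 = 27 ≡ 1 (mod 13).
Step 5: correct position 3: c_3 = r_3 − e = 2 − 1 ≡ 1 (mod 13). Hence c = [7, 6, 1, 2, 11].
  Check: interpolating c through the α_i gives m(x) = 9 + 3·x (degree < 2) with m(α_i) = c_i for every i, so c is indeed a codeword.


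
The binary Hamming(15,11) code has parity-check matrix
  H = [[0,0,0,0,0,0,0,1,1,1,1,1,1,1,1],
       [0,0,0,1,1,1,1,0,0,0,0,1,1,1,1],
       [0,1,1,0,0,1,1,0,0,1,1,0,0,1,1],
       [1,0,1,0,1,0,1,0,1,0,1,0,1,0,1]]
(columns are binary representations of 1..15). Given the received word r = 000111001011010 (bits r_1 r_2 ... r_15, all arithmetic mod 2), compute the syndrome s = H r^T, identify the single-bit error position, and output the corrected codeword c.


s = (0, 1, 1, 1)^T, error position = 7, corrected codeword c = 000111101011010

Compute s = H r^T mod 2 one row at a time:
  s_1 = 0 + 1 + 0 + 1 + 1 + 0 + 1 + 0 = 4 ≡ 0 (mod 2).
  s_2 = 1 + 1 + 1 + 0 + 1 + 0 + 1 + 0 = 5 ≡ 1 (mod 2).
  s_3 = 0 + 0 + 1 + 0 + 0 + 1 + 1 + 0 = 3 ≡ 1 (mod 2).
  s_4 = 0 + 0 + 1 + 0 + 1 + 1 + 0 + 0 = 3 ≡ 1 (mod 2).
s = (0, 1, 1, 1)^T — this equals column 7 of H (binary 0111), so error is at position 7.
Correct: flip bit 7 of r = 000111001011010 to get c = 000111101011010.


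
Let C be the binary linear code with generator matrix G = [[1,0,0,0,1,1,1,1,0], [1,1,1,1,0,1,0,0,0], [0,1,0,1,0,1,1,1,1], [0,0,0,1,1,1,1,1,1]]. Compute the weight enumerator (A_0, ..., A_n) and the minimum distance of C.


Weight distribution: A_0 = 1, A_2 = 1, A_3 = 1, A_4 = 3, A_5 = 6, A_6 = 3, A_7 = 1. Minimum distance d = 2.

Enumerate all 2^4 = 16 messages m ∈ F_2^4.
For each, compute codeword c = mG in F_2^9, then tally its weight.
  m = 0000 → c = 000000000, weight = 0.
  m = 1000 → c = 100011110, weight = 5.
  m = 0100 → c = 111101000, weight = 5.
  m = 1100 → c = 011110110, weight = 6.
  m = 0010 → c = 010101111, weight = 6.
  m = 1010 → c = 110110001, weight = 5.
  m = 0110 → c = 101000111, weight = 5.
  m = 1110 → c = 001011001, weight = 4.
  m = 0001 → c = 000111111, weight = 6.
  m = 1001 → c = 100100001, weight = 3.
  m = 0101 → c = 111010111, weight = 7.
  m = 1101 → c = 011001001, weight = 4.
  m = 0011 → c = 010010000, weight = 2.
  m = 1011 → c = 110001110, weight = 5.
  m = 0111 → c = 101111000, weight = 5.
  m = 1111 → c = 001100110, weight = 4.
Tally weights:
  weight 0: 1 codewords.
  weight 2: 1 codewords.
  weight 3: 1 codewords.
  weight 4: 3 codewords.
  weight 5: 6 codewords.
  weight 6: 3 codewords.
  weight 7: 1 codewords.
Minimum distance d = smallest w > 0 with A_w > 0 = 2.
Sanity: Σ A_w = 16 = 2^4 = 16 ✓.


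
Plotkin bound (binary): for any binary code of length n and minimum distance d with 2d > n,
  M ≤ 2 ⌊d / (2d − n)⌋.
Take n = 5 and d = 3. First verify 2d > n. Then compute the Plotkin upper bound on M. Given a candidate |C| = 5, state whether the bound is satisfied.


Plotkin bound M ≤ 6; given |C| = 5 ≤ bound (satisfied).

Check applicability: 2d = 6, n = 5.
2d − n = 1 > 0, so Plotkin applies.
Compute d/(2d−n) = 3/1 ≈ 3.0000.
⌊d/(2d−n)⌋ = 3.
Plotkin bound: M ≤ 2·3 = 6.
Given |C| = 5, check: satisfied.
This |C| is below the Plotkin bound.


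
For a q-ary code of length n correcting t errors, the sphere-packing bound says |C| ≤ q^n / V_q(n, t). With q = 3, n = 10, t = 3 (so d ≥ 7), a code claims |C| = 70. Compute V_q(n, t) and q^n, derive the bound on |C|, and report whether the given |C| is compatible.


V_q(n, t) = 1161, q^n = 59049, Hamming bound = 50, |C| = 70 > bound (violated).

Step 1: Compute V_q(n, t) = Σ_{j=0}^3 C(n, j) (q−1)^j.
  j = 0: C(10,0)·(2)^0 = 1·1 = 1.
  j = 1: C(10,1)·(2)^1 = 10·2 = 20.
  j = 2: C(10,2)·(2)^2 = 45·4 = 180.
  j = 3: C(10,3)·(2)^3 = 120·8 = 960.
  V_q(n, t) = 1 + 20 + 180 + 960 = 1161.
Step 2: q^n = 3^10 = 59049.
Step 3: Hamming bound ⌊q^n / V_q(n,t)⌋ = ⌊59049/1161⌋ = 50.
Step 4: Compare |C| = 70 to 50: violated.
The claimed |C| lies above the Hamming bound, so no 3-ary code of length 10 with d ≥ 7 can have 70 codewords.


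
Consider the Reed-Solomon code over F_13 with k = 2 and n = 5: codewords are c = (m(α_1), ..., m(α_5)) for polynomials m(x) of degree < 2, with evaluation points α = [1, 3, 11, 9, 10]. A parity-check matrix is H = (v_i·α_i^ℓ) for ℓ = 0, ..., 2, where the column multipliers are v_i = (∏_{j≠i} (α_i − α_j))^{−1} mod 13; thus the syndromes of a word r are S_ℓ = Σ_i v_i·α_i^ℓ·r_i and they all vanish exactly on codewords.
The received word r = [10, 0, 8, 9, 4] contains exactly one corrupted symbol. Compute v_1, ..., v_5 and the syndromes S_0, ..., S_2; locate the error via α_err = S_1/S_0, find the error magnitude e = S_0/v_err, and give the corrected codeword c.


S = (12, 2, 9), error at position 3, error magnitude e = 9, c = [10, 0, 12, 9, 4].

Step 1: column multipliers v_i = (∏_{j≠i}(α_i − α_j))^{−1} mod 13.
  i = 1 (α = 1): (1−3)(1−11)(1−9)(1−10) = (−2)·(−10)·(−8)·(−9) = 1440 ≡ 10, so v_1 = 10^{−1} = 4 (mod 13).
  i = 2 (α = 3): (3−1)(3−11)(3−9)(3−10) = 2·(−8)·(−6)·(−7) = −672 ≡ 4, so v_2 = 4^{−1} = 10 (mod 13).
  i = 3 (α = 11): (11−1)(11−3)(11−9)(11−10) = 10·8·2·1 = 160 ≡ 4, so v_3 = 4^{−1} = 10 (mod 13).
  i = 4 (α = 9): (9−1)(9−3)(9−11)(9−10) = 8·6·(−2)·(−1) = 96 ≡ 5, so v_4 = 5^{−1} = 8 (mod 13).
  i = 5 (α = 10): (10−1)(10−3)(10−11)(10−9) = 9·7·(−1)·1 = −63 ≡ 2, so v_5 = 2^{−1} = 7 (mod 13).
  v = [4, 10, 10, 8, 7].
Step 2: syndromes of r = [10, 0, 8, 9, 4] (all sums mod 13).
  S_0 = Σ v_i r_i = 4·10 + 10·0 + 10·8 + 8·9 + 7·4 = 220 ≡ 12.
  S_1 = Σ v_i α_i r_i = 4·1·10 + 10·3·0 + 10·11·8 + 8·9·9 + 7·10·4 = 1848 ≡ 2.
  α_i^2 mod 13 = [1, 9, 4, 3, 9].
  S_2 = Σ v_i α_i^2 r_i = 4·1·10 + 10·9·0 + 10·4·8 + 8·3·9 + 7·9·4 = 828 ≡ 9.
  S = (12, 2, 9) ≠ 0, so r is not a codeword (an error is present).
Step 3: locate the error. For a single error e at position i, S_ℓ = v_i·e·α_i^ℓ, so α_err = S_1/S_0.
  S_0^{−1} = 12^{−1} = 12 (mod 13), so α_err = 2·12 = 24 ≡ 11 = α_3. Error position i = 3.
  Consistency check: S_2/S_1 = 9·7 = 63 ≡ 11 = α_err ✓ (single-error assumption holds).
Step 4: error magnitude e = S_0/v_3 = S_0·∏_{j≠3}(α_3 − α_j) = 12·4 = 48 ≡ 9 (mod 13).
Step 5: correct position 3: c_3 = r_3 − e = 8 − 9 ≡ 12 (mod 13). Hence c = [10, 0, 12, 9, 4].
  Check: interpolating c through the α_i gives m(x) = 2 + 8·x (degree < 2) with m(α_i) = c_i for every i, so c is indeed a codeword.


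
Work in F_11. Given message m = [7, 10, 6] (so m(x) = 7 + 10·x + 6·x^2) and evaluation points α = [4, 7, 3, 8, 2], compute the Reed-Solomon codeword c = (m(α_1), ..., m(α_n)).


c = [0, 8, 3, 9, 7]

Message polynomial: m(x) = 7 + 10·x + 6·x^2 (mod 11).
For each evaluation point α_i, compute m(α_i) mod 11:
  α_1 = 4: Horner steps 6 → 1 → 0, so m(4) = 0.
  α_2 = 7: Horner steps 6 → 8 → 8, so m(7) = 8.
  α_3 = 3: Horner steps 6 → 6 → 3, so m(3) = 3.
  α_4 = 8: Horner steps 6 → 3 → 9, so m(8) = 9.
  α_5 = 2: Horner steps 6 → 0 → 7, so m(2) = 7.
Codeword c = [0, 8, 3, 9, 7] ∈ F_11^5.


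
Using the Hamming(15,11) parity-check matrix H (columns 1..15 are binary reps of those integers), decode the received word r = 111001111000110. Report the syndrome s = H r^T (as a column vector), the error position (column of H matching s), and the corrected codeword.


s = (0, 0, 1, 1)^T, error position = 3, corrected codeword c = 110001111000110

Compute s = H r^T mod 2 one row at a time:
  s_1 = 1 + 1 + 0 + 0 + 0 + 1 + 1 + 0 = 4 ≡ 0 (mod 2).
  s_2 = 0 + 0 + 1 + 1 + 0 + 1 + 1 + 0 = 4 ≡ 0 (mod 2).
  s_3 = 1 + 1 + 1 + 1 + 0 + 0 + 1 + 0 = 5 ≡ 1 (mod 2).
  s_4 = 1 + 1 + 0 + 1 + 1 + 0 + 1 + 0 = 5 ≡ 1 (mod 2).
s = (0, 0, 1, 1)^T — this equals column 3 of H (binary 0011), so error is at position 3.
Correct: flip bit 3 of r = 111001111000110 to get c = 110001111000110.


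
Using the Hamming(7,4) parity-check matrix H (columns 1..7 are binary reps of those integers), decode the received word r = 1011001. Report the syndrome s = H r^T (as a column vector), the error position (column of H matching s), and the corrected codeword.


s = (0, 0, 1)^T, error position = 1, corrected codeword c = 0011001

Compute s = H r^T mod 2 one row at a time:
  s_1 = 1 + 0 + 0 + 1 = 2 ≡ 0 (mod 2).
  s_2 = 0 + 1 + 0 + 1 = 2 ≡ 0 (mod 2).
  s_3 = 1 + 1 + 0 + 1 = 3 ≡ 1 (mod 2).
s = (0, 0, 1)^T — this equals column 1 of H (binary 001), so error is at position 1.
Correct: flip bit 1 of r = 1011001 to get c = 0011001.


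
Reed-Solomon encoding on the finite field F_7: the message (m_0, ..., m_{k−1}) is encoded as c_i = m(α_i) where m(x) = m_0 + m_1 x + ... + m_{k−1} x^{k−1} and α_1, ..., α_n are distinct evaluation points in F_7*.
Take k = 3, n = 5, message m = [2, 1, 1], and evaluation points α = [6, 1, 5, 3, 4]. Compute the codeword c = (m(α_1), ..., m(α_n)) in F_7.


c = [2, 4, 4, 0, 1]

Message polynomial: m(x) = 2 + 1·x + 1·x^2 (mod 7).
For each evaluation point α_i, compute m(α_i) mod 7:
  α_1 = 6: Horner steps 1 → 0 → 2, so m(6) = 2.
  α_2 = 1: Horner steps 1 → 2 → 4, so m(1) = 4.
  α_3 = 5: Horner steps 1 → 6 → 4, so m(5) = 4.
  α_4 = 3: Horner steps 1 → 4 → 0, so m(3) = 0.
  α_5 = 4: Horner steps 1 → 5 → 1, so m(4) = 1.
Codeword c = [2, 4, 4, 0, 1] ∈ F_7^5.


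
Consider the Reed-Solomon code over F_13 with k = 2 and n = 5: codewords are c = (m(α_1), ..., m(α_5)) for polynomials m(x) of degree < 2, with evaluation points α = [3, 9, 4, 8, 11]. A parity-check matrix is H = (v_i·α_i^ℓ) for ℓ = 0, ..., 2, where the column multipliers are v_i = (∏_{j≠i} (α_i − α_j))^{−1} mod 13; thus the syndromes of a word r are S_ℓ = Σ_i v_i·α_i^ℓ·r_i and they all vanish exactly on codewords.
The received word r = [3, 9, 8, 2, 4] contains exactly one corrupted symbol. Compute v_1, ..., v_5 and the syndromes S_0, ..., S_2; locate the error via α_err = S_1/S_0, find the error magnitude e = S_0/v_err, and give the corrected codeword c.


S = (3, 1, 9), error at position 2, error magnitude e = 2, c = [3, 7, 8, 2, 4].

Step 1: column multipliers v_i = (∏_{j≠i}(α_i − α_j))^{−1} mod 13.
  i = 1 (α = 3): (3−9)(3−4)(3−8)(3−11) = (−6)·(−1)·(−5)·(−8) = 240 ≡ 6, so v_1 = 6^{−1} = 11 (mod 13).
  i = 2 (α = 9): (9−3)(9−4)(9−8)(9−11) = 6·5·1·(−2) = −60 ≡ 5, so v_2 = 5^{−1} = 8 (mod 13).
  i = 3 (α = 4): (4−3)(4−9)(4−8)(4−11) = 1·(−5)·(−4)·(−7) = −140 ≡ 3, so v_3 = 3^{−1} = 9 (mod 13).
  i = 4 (α = 8): (8−3)(8−9)(8−4)(8−11) = 5·(−1)·4·(−3) = 60 ≡ 8, so v_4 = 8^{−1} = 5 (mod 13).
  i = 5 (α = 11): (11−3)(11−9)(11−4)(11−8) = 8·2·7·3 = 336 ≡ 11, so v_5 = 11^{−1} = 6 (mod 13).
  v = [11, 8, 9, 5, 6].
Step 2: syndromes of r = [3, 9, 8, 2, 4] (all sums mod 13).
  S_0 = Σ v_i r_i = 11·3 + 8·9 + 9·8 + 5·2 + 6·4 = 211 ≡ 3.
  S_1 = Σ v_i α_i r_i = 11·3·3 + 8·9·9 + 9·4·8 + 5·8·2 + 6·11·4 = 1379 ≡ 1.
  α_i^2 mod 13 = [9, 3, 3, 12, 4].
  S_2 = Σ v_i α_i^2 r_i = 11·9·3 + 8·3·9 + 9·3·8 + 5·12·2 + 6·4·4 = 945 ≡ 9.
  S = (3, 1, 9) ≠ 0, so r is not a codeword (an error is present).
Step 3: locate the error. For a single error e at position i, S_ℓ = v_i·e·α_i^ℓ, so α_err = S_1/S_0.
  S_0^{−1} = 3^{−1} = 9 (mod 13), so α_err = 1·9 = 9 ≡ 9 = α_2. Error position i = 2.
  Consistency check: S_2/S_1 = 9·1 = 9 ≡ 9 = α_err ✓ (single-error assumption holds).
Step 4: error magnitude e = S_0/v_2 = S_0·∏_{j≠2}(α_2 − α_j) = 3·5 = 15 ≡ 2 (mod 13).
Step 5: correct position 2: c_2 = r_2 − e = 9 − 2 ≡ 7 (mod 13). Hence c = [3, 7, 8, 2, 4].
  Check: interpolating c through the α_i gives m(x) = 1 + 5·x (degree < 2) with m(α_i) = c_i for every i, so c is indeed a codeword.


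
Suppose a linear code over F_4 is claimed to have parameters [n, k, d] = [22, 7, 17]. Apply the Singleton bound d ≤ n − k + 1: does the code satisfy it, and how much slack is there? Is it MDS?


Singleton RHS = n − k + 1 = 16, slack = -1, bound violated (no such code; not MDS).

Singleton bound: d ≤ n − k + 1.
Here n = 22, k = 7, so n − k + 1 = 16.
Given d = 17, check d ≤ 16: NO.
Slack = (n − k + 1) − d = -1.
The slack is negative: d = 17 exceeds n − k + 1 = 16 by 1, so the Singleton bound is violated and no linear [22, 7, 17]_4 code can exist. In particular it is not MDS (MDS requires d = n − k + 1 exactly).
Description: the claimed parameters are [22, 7, 17]_4; such a code would be impossible (violates the Singleton bound).


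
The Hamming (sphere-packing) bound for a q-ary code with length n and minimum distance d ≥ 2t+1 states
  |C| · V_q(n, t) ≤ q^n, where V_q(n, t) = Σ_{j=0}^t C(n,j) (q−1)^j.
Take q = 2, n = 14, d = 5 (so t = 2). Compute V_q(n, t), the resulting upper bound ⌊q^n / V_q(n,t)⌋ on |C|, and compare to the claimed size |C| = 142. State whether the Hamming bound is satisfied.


V_q(n, t) = 106, q^n = 16384, Hamming bound = 154, |C| = 142 ≤ bound (satisfied).

Step 1: Compute V_q(n, t) = Σ_{j=0}^2 C(n, j) (q−1)^j.
  j = 0: C(14,0)·(1)^0 = 1·1 = 1.
  j = 1: C(14,1)·(1)^1 = 14·1 = 14.
  j = 2: C(14,2)·(1)^2 = 91·1 = 91.
  V_q(n, t) = 1 + 14 + 91 = 106.
Step 2: q^n = 2^14 = 16384.
Step 3: Hamming bound ⌊q^n / V_q(n,t)⌋ = ⌊16384/106⌋ = 154.
Step 4: Compare |C| = 142 to 154: satisfied.
The claimed |C| lies below the Hamming bound.


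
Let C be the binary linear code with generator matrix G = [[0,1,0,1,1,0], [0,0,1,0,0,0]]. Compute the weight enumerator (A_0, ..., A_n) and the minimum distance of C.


Weight distribution: A_0 = 1, A_1 = 1, A_3 = 1, A_4 = 1. Minimum distance d = 1.

Enumerate all 2^2 = 4 messages m ∈ F_2^2.
For each, compute codeword c = mG in F_2^6, then tally its weight.
  m = 00 → c = 000000, weight = 0.
  m = 10 → c = 010110, weight = 3.
  m = 01 → c = 001000, weight = 1.
  m = 11 → c = 011110, weight = 4.
Tally weights:
  weight 0: 1 codewords.
  weight 1: 1 codewords.
  weight 3: 1 codewords.
  weight 4: 1 codewords.
Minimum distance d = smallest w > 0 with A_w > 0 = 1.
Sanity: Σ A_w = 4 = 2^2 = 4 ✓.


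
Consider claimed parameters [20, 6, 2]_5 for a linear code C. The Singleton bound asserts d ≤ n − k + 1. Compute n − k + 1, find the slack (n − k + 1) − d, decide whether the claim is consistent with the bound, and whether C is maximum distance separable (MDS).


Singleton RHS = n − k + 1 = 15, slack = 13, bound satisfied, not MDS.

Singleton bound: d ≤ n − k + 1.
Here n = 20, k = 6, so n − k + 1 = 15.
Given d = 2, check d ≤ 15: YES.
Slack = (n − k + 1) − d = 13.
The code is NOT MDS (slack = 13 > 0).
Description: the claimed parameters are [20, 6, 2]_5; such a code would be non-MDS.


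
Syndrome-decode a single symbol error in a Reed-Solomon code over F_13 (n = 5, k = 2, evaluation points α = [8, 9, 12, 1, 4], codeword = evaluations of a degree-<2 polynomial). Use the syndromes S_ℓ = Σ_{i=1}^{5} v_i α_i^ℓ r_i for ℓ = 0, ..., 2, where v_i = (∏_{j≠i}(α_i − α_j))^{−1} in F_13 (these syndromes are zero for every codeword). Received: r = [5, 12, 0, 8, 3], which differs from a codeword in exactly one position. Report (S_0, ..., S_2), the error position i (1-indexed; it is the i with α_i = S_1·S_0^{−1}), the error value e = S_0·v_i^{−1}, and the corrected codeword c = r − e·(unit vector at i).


S = (2, 11, 2), error at position 3, error magnitude e = 6, c = [5, 12, 7, 8, 3].

Step 1: column multipliers v_i = (∏_{j≠i}(α_i − α_j))^{−1} mod 13.
  i = 1 (α = 8): (8−9)(8−12)(8−1)(8−4) = (−1)·(−4)·7·4 = 112 ≡ 8, so v_1 = 8^{−1} = 5 (mod 13).
  i = 2 (α = 9): (9−8)(9−12)(9−1)(9−4) = 1·(−3)·8·5 = −120 ≡ 10, so v_2 = 10^{−1} = 4 (mod 13).
  i = 3 (α = 12): (12−8)(12−9)(12−1)(12−4) = 4·3·11·8 = 1056 ≡ 3, so v_3 = 3^{−1} = 9 (mod 13).
  i = 4 (α = 1): (1−8)(1−9)(1−12)(1−4) = (−7)·(−8)·(−11)·(−3) = 1848 ≡ 2, so v_4 = 2^{−1} = 7 (mod 13).
  i = 5 (α = 4): (4−8)(4−9)(4−12)(4−1) = (−4)·(−5)·(−8)·3 = −480 ≡ 1, so v_5 = 1^{−1} = 1 (mod 13).
  v = [5, 4, 9, 7, 1].
Step 2: syndromes of r = [5, 12, 0, 8, 3] (all sums mod 13).
  S_0 = Σ v_i r_i = 5·5 + 4·12 + 9·0 + 7·8 + 1·3 = 132 ≡ 2.
  S_1 = Σ v_i α_i r_i = 5·8·5 + 4·9·12 + 9·12·0 + 7·1·8 + 1·4·3 = 700 ≡ 11.
  α_i^2 mod 13 = [12, 3, 1, 1, 3].
  S_2 = Σ v_i α_i^2 r_i = 5·12·5 + 4·3·12 + 9·1·0 + 7·1·8 + 1·3·3 = 509 ≡ 2.
  S = (2, 11, 2) ≠ 0, so r is not a codeword (an error is present).
Step 3: locate the error. For a single error e at position i, S_ℓ = v_i·e·α_i^ℓ, so α_err = S_1/S_0.
  S_0^{−1} = 2^{−1} = 7 (mod 13), so α_err = 11·7 = 77 ≡ 12 = α_3. Error position i = 3.
  Consistency check: S_2/S_1 = 2·6 = 12 ≡ 12 = α_err ✓ (single-error assumption holds).
Step 4: error magnitude e = S_0/v_3 = S_0·∏_{j≠3}(α_3 − α_j) = 2·3 = 6 ≡ 6 (mod 13).
Step 5: correct position 3: c_3 = r_3 − e = 0 − 6 ≡ 7 (mod 13). Hence c = [5, 12, 7, 8, 3].
  Check: interpolating c through the α_i gives m(x) = 1 + 7·x (degree < 2) with m(α_i) = c_i for every i, so c is indeed a codeword.


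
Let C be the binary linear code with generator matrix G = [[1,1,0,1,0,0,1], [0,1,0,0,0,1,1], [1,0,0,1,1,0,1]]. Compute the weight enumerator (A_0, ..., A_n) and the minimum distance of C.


Weight distribution: A_0 = 1, A_2 = 1, A_3 = 3, A_4 = 2, A_5 = 1. Minimum distance d = 2.

Enumerate all 2^3 = 8 messages m ∈ F_2^3.
For each, compute codeword c = mG in F_2^7, then tally its weight.
  m = 000 → c = 0000000, weight = 0.
  m = 100 → c = 1101001, weight = 4.
  m = 010 → c = 0100011, weight = 3.
  m = 110 → c = 1001010, weight = 3.
  m = 001 → c = 1001101, weight = 4.
  m = 101 → c = 0100100, weight = 2.
  m = 011 → c = 1101110, weight = 5.
  m = 111 → c = 0000111, weight = 3.
Tally weights:
  weight 0: 1 codewords.
  weight 2: 1 codewords.
  weight 3: 3 codewords.
  weight 4: 2 codewords.
  weight 5: 1 codewords.
Minimum distance d = smallest w > 0 with A_w > 0 = 2.
Sanity: Σ A_w = 8 = 2^3 = 8 ✓.


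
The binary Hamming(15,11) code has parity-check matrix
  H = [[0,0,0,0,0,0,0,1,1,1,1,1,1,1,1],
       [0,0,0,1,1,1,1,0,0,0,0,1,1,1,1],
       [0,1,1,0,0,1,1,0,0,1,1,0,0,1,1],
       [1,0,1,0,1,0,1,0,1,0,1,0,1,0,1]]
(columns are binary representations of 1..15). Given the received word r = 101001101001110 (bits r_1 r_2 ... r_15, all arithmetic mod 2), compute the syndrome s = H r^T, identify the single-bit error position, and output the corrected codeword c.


s = (0, 1, 0, 1)^T, error position = 5, corrected codeword c = 101011101001110

Compute s = H r^T mod 2 one row at a time:
  s_1 = 0 + 1 + 0 + 0 + 1 + 1 + 1 + 0 = 4 ≡ 0 (mod 2).
  s_2 = 0 + 0 + 1 + 1 + 1 + 1 + 1 + 0 = 5 ≡ 1 (mod 2).
  s_3 = 0 + 1 + 1 + 1 + 0 + 0 + 1 + 0 = 4 ≡ 0 (mod 2).
  s_4 = 1 + 1 + 0 + 1 + 1 + 0 + 1 + 0 = 5 ≡ 1 (mod 2).
s = (0, 1, 0, 1)^T — this equals column 5 of H (binary 0101), so error is at position 5.
Correct: flip bit 5 of r = 101001101001110 to get c = 101011101001110.


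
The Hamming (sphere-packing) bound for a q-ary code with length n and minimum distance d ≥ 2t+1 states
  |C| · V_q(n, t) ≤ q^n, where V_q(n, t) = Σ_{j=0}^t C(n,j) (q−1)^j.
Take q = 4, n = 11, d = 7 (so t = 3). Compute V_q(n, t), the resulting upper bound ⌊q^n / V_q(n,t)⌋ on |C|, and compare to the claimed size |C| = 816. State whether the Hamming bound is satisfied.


V_q(n, t) = 4984, q^n = 4194304, Hamming bound = 841, |C| = 816 ≤ bound (satisfied).

Step 1: Compute V_q(n, t) = Σ_{j=0}^3 C(n, j) (q−1)^j.
  j = 0: C(11,0)·(3)^0 = 1·1 = 1.
  j = 1: C(11,1)·(3)^1 = 11·3 = 33.
  j = 2: C(11,2)·(3)^2 = 55·9 = 495.
  j = 3: C(11,3)·(3)^3 = 165·27 = 4455.
  V_q(n, t) = 1 + 33 + 495 + 4455 = 4984.
Step 2: q^n = 4^11 = 4194304.
Step 3: Hamming bound ⌊q^n / V_q(n,t)⌋ = ⌊4194304/4984⌋ = 841.
Step 4: Compare |C| = 816 to 841: satisfied.
The claimed |C| lies below the Hamming bound.


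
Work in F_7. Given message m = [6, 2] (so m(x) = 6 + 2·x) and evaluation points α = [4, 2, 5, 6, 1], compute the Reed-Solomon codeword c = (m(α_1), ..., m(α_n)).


c = [0, 3, 2, 4, 1]

Message polynomial: m(x) = 6 + 2·x (mod 7).
For each evaluation point α_i, compute m(α_i) mod 7:
  α_1 = 4: Horner steps 2 → 0, so m(4) = 0.
  α_2 = 2: Horner steps 2 → 3, so m(2) = 3.
  α_3 = 5: Horner steps 2 → 2, so m(5) = 2.
  α_4 = 6: Horner steps 2 → 4, so m(6) = 4.
  α_5 = 1: Horner steps 2 → 1, so m(1) = 1.
Codeword c = [0, 3, 2, 4, 1] ∈ F_7^5.


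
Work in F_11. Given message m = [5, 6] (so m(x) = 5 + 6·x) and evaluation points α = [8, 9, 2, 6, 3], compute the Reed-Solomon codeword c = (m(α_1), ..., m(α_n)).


c = [9, 4, 6, 8, 1]

Message polynomial: m(x) = 5 + 6·x (mod 11).
For each evaluation point α_i, compute m(α_i) mod 11:
  α_1 = 8: Horner steps 6 → 9, so m(8) = 9.
  α_2 = 9: Horner steps 6 → 4, so m(9) = 4.
  α_3 = 2: Horner steps 6 → 6, so m(2) = 6.
  α_4 = 6: Horner steps 6 → 8, so m(6) = 8.
  α_5 = 3: Horner steps 6 → 1, so m(3) = 1.
Codeword c = [9, 4, 6, 8, 1] ∈ F_11^5.


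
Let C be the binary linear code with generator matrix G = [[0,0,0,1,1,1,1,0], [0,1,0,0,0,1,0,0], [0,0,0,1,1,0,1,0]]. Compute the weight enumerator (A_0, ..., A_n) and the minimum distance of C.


Weight distribution: A_0 = 1, A_1 = 2, A_2 = 1, A_3 = 1, A_4 = 2, A_5 = 1. Minimum distance d = 1.

Enumerate all 2^3 = 8 messages m ∈ F_2^3.
For each, compute codeword c = mG in F_2^8, then tally its weight.
  m = 000 → c = 00000000, weight = 0.
  m = 100 → c = 00011110, weight = 4.
  m = 010 → c = 01000100, weight = 2.
  m = 110 → c = 01011010, weight = 4.
  m = 001 → c = 00011010, weight = 3.
  m = 101 → c = 00000100, weight = 1.
  m = 011 → c = 01011110, weight = 5.
  m = 111 → c = 01000000, weight = 1.
Tally weights:
  weight 0: 1 codewords.
  weight 1: 2 codewords.
  weight 2: 1 codewords.
  weight 3: 1 codewords.
  weight 4: 2 codewords.
  weight 5: 1 codewords.
Minimum distance d = smallest w > 0 with A_w > 0 = 1.
Sanity: Σ A_w = 8 = 2^3 = 8 ✓.


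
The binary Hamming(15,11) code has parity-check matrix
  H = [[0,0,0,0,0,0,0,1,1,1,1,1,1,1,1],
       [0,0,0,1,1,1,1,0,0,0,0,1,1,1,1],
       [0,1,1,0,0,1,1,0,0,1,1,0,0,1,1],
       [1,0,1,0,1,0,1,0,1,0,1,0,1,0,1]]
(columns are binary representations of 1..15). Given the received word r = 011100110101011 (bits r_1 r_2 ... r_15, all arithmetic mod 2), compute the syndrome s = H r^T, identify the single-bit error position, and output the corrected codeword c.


s = (1, 1, 0, 1)^T, error position = 13, corrected codeword c = 011100110101111

Compute s = H r^T mod 2 one row at a time:
  s_1 = 1 + 0 + 1 + 0 + 1 + 0 + 1 + 1 = 5 ≡ 1 (mod 2).
  s_2 = 1 + 0 + 0 + 1 + 1 + 0 + 1 + 1 = 5 ≡ 1 (mod 2).
  s_3 = 1 + 1 + 0 + 1 + 1 + 0 + 1 + 1 = 6 ≡ 0 (mod 2).
  s_4 = 0 + 1 + 0 + 1 + 0 + 0 + 0 + 1 = 3 ≡ 1 (mod 2).
s = (1, 1, 0, 1)^T — this equals column 13 of H (binary 1101), so error is at position 13.
Correct: flip bit 13 of r = 011100110101011 to get c = 011100110101111.


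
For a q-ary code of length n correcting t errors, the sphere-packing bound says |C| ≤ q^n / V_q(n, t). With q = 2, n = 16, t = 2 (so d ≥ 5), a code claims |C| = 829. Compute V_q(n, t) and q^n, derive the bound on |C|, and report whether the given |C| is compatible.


V_q(n, t) = 137, q^n = 65536, Hamming bound = 478, |C| = 829 > bound (violated).

Step 1: Compute V_q(n, t) = Σ_{j=0}^2 C(n, j) (q−1)^j.
  j = 0: C(16,0)·(1)^0 = 1·1 = 1.
  j = 1: C(16,1)·(1)^1 = 16·1 = 16.
  j = 2: C(16,2)·(1)^2 = 120·1 = 120.
  V_q(n, t) = 1 + 16 + 120 = 137.
Step 2: q^n = 2^16 = 65536.
Step 3: Hamming bound ⌊q^n / V_q(n,t)⌋ = ⌊65536/137⌋ = 478.
Step 4: Compare |C| = 829 to 478: violated.
The claimed |C| lies above the Hamming bound, so no 2-ary code of length 16 with d ≥ 5 can have 829 codewords.


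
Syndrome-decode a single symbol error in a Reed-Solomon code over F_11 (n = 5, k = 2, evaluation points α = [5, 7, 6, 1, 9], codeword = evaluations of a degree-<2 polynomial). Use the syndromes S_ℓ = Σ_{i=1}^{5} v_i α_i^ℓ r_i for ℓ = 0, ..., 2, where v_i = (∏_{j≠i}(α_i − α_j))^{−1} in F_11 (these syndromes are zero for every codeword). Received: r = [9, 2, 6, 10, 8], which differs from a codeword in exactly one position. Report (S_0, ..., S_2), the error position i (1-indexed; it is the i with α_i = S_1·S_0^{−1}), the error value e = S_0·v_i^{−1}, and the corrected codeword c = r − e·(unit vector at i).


S = (6, 9, 8), error at position 2, error magnitude e = 10, c = [9, 3, 6, 10, 8].

Step 1: column multipliers v_i = (∏_{j≠i}(α_i − α_j))^{−1} mod 11.
  i = 1 (α = 5): (5−7)(5−6)(5−1)(5−9) = (−2)·(−1)·4·(−4) = −32 ≡ 1, so v_1 = 1^{−1} = 1 (mod 11).
  i = 2 (α = 7): (7−5)(7−6)(7−1)(7−9) = 2·1·6·(−2) = −24 ≡ 9, so v_2 = 9^{−1} = 5 (mod 11).
  i = 3 (α = 6): (6−5)(6−7)(6−1)(6−9) = 1·(−1)·5·(−3) = 15 ≡ 4, so v_3 = 4^{−1} = 3 (mod 11).
  i = 4 (α = 1): (1−5)(1−7)(1−6)(1−9) = (−4)·(−6)·(−5)·(−8) = 960 ≡ 3, so v_4 = 3^{−1} = 4 (mod 11).
  i = 5 (α = 9): (9−5)(9−7)(9−6)(9−1) = 4·2·3·8 = 192 ≡ 5, so v_5 = 5^{−1} = 9 (mod 11).
  v = [1, 5, 3, 4, 9].
Step 2: syndromes of r = [9, 2, 6, 10, 8] (all sums mod 11).
  S_0 = Σ v_i r_i = 1·9 + 5·2 + 3·6 + 4·10 + 9·8 = 149 ≡ 6.
  S_1 = Σ v_i α_i r_i = 1·5·9 + 5·7·2 + 3·6·6 + 4·1·10 + 9·9·8 = 911 ≡ 9.
  α_i^2 mod 11 = [3, 5, 3, 1, 4].
  S_2 = Σ v_i α_i^2 r_i = 1·3·9 + 5·5·2 + 3·3·6 + 4·1·10 + 9·4·8 = 459 ≡ 8.
  S = (6, 9, 8) ≠ 0, so r is not a codeword (an error is present).
Step 3: locate the error. For a single error e at position i, S_ℓ = v_i·e·α_i^ℓ, so α_err = S_1/S_0.
  S_0^{−1} = 6^{−1} = 2 (mod 11), so α_err = 9·2 = 18 ≡ 7 = α_2. Error position i = 2.
  Consistency check: S_2/S_1 = 8·5 = 40 ≡ 7 = α_err ✓ (single-error assumption holds).
Step 4: error magnitude e = S_0/v_2 = S_0·∏_{j≠2}(α_2 − α_j) = 6·9 = 54 ≡ 10 (mod 11).
Step 5: correct position 2: c_2 = r_2 − e = 2 − 10 ≡ 3 (mod 11). Hence c = [9, 3, 6, 10, 8].
  Check: interpolating c through the α_i gives m(x) = 2 + 8·x (degree < 2) with m(α_i) = c_i for every i, so c is indeed a codeword.


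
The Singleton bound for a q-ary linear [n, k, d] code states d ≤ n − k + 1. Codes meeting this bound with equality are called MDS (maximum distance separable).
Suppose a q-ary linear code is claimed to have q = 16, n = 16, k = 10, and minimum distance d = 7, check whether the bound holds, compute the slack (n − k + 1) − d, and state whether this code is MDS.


Singleton RHS = n − k + 1 = 7, slack = 0, bound satisfied, MDS.

Singleton bound: d ≤ n − k + 1.
Here n = 16, k = 10, so n − k + 1 = 7.
Given d = 7, check d ≤ 7: YES.
Slack = (n − k + 1) − d = 0.
The code is MDS (slack = 0).
Description: the claimed parameters are [16, 10, 7]_16; such a code would be MDS (meets Singleton bound).


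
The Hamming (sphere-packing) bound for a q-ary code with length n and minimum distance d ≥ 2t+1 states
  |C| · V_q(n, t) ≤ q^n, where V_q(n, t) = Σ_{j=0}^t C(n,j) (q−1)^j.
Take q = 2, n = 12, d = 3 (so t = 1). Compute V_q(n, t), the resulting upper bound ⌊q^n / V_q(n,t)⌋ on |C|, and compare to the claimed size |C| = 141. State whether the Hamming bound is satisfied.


V_q(n, t) = 13, q^n = 4096, Hamming bound = 315, |C| = 141 ≤ bound (satisfied).

Step 1: Compute V_q(n, t) = Σ_{j=0}^1 C(n, j) (q−1)^j.
  j = 0: C(12,0)·(1)^0 = 1·1 = 1.
  j = 1: C(12,1)·(1)^1 = 12·1 = 12.
  V_q(n, t) = 1 + 12 = 13.
Step 2: q^n = 2^12 = 4096.
Step 3: Hamming bound ⌊q^n / V_q(n,t)⌋ = ⌊4096/13⌋ = 315.
Step 4: Compare |C| = 141 to 315: satisfied.
The claimed |C| lies below the Hamming bound.


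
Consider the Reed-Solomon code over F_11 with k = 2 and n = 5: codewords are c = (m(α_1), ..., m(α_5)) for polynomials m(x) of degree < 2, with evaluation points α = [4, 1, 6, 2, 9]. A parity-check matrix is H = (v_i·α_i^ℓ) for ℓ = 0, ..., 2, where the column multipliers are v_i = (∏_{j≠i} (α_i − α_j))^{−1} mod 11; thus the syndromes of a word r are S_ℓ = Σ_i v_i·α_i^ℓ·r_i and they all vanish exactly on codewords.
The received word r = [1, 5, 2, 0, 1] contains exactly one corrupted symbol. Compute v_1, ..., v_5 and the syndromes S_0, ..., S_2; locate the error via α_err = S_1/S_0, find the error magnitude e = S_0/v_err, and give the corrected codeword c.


S = (9, 4, 3), error at position 5, error magnitude e = 3, c = [1, 5, 2, 0, 9].

Step 1: column multipliers v_i = (∏_{j≠i}(α_i − α_j))^{−1} mod 11.
  i = 1 (α = 4): (4−1)(4−6)(4−2)(4−9) = 3·(−2)·2·(−5) = 60 ≡ 5, so v_1 = 5^{−1} = 9 (mod 11).
  i = 2 (α = 1): (1−4)(1−6)(1−2)(1−9) = (−3)·(−5)·(−1)·(−8) = 120 ≡ 10, so v_2 = 10^{−1} = 10 (mod 11).
  i = 3 (α = 6): (6−4)(6−1)(6−2)(6−9) = 2·5·4·(−3) = −120 ≡ 1, so v_3 = 1^{−1} = 1 (mod 11).
  i = 4 (α = 2): (2−4)(2−1)(2−6)(2−9) = (−2)·1·(−4)·(−7) = −56 ≡ 10, so v_4 = 10^{−1} = 10 (mod 11).
  i = 5 (α = 9): (9−4)(9−1)(9−6)(9−2) = 5·8·3·7 = 840 ≡ 4, so v_5 = 4^{−1} = 3 (mod 11).
  v = [9, 10, 1, 10, 3].
Step 2: syndromes of r = [1, 5, 2, 0, 1] (all sums mod 11).
  S_0 = Σ v_i r_i = 9·1 + 10·5 + 1·2 + 10·0 + 3·1 = 64 ≡ 9.
  S_1 = Σ v_i α_i r_i = 9·4·1 + 10·1·5 + 1·6·2 + 10·2·0 + 3·9·1 = 125 ≡ 4.
  α_i^2 mod 11 = [5, 1, 3, 4, 4].
  S_2 = Σ v_i α_i^2 r_i = 9·5·1 + 10·1·5 + 1·3·2 + 10·4·0 + 3·4·1 = 113 ≡ 3.
  S = (9, 4, 3) ≠ 0, so r is not a codeword (an error is present).
Step 3: locate the error. For a single error e at position i, S_ℓ = v_i·e·α_i^ℓ, so α_err = S_1/S_0.
  S_0^{−1} = 9^{−1} = 5 (mod 11), so α_err = 4·5 = 20 ≡ 9 = α_5. Error position i = 5.
  Consistency check: S_2/S_1 = 3·3 = 9 ≡ 9 = α_err ✓ (single-error assumption holds).
Step 4: error magnitude e = S_0/v_5 = S_0·∏_{j≠5}(α_5 − α_j) = 9·4 = 36 ≡ 3 (mod 11).
Step 5: correct position 5: c_5 = r_5 − e = 1 − 3 ≡ 9 (mod 11). Hence c = [1, 5, 2, 0, 9].
  Check: interpolating c through the α_i gives m(x) = 10 + 6·x (degree < 2) with m(α_i) = c_i for every i, so c is indeed a codeword.


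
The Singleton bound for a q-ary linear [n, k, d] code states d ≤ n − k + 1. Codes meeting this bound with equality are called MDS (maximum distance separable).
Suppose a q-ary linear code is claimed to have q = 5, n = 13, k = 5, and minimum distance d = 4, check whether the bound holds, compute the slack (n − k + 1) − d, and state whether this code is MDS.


Singleton RHS = n − k + 1 = 9, slack = 5, bound satisfied, not MDS.

Singleton bound: d ≤ n − k + 1.
Here n = 13, k = 5, so n − k + 1 = 9.
Given d = 4, check d ≤ 9: YES.
Slack = (n − k + 1) − d = 5.
The code is NOT MDS (slack = 5 > 0).
Description: the claimed parameters are [13, 5, 4]_5; such a code would be non-MDS.


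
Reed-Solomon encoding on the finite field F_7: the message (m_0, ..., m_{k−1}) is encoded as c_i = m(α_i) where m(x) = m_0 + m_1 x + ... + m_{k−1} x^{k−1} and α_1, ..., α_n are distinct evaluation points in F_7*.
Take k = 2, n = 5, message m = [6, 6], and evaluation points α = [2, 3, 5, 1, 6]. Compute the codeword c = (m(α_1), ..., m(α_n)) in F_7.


c = [4, 3, 1, 5, 0]

Message polynomial: m(x) = 6 + 6·x (mod 7).
For each evaluation point α_i, compute m(α_i) mod 7:
  α_1 = 2: Horner steps 6 → 4, so m(2) = 4.
  α_2 = 3: Horner steps 6 → 3, so m(3) = 3.
  α_3 = 5: Horner steps 6 → 1, so m(5) = 1.
  α_4 = 1: Horner steps 6 → 5, so m(1) = 5.
  α_5 = 6: Horner steps 6 → 0, so m(6) = 0.
Codeword c = [4, 3, 1, 5, 0] ∈ F_7^5.


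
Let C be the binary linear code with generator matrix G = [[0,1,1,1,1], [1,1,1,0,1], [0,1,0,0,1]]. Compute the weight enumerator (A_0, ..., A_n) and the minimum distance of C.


Weight distribution: A_0 = 1, A_2 = 4, A_4 = 3. Minimum distance d = 2.

Enumerate all 2^3 = 8 messages m ∈ F_2^3.
For each, compute codeword c = mG in F_2^5, then tally its weight.
  m = 000 → c = 00000, weight = 0.
  m = 100 → c = 01111, weight = 4.
  m = 010 → c = 11101, weight = 4.
  m = 110 → c = 10010, weight = 2.
  m = 001 → c = 01001, weight = 2.
  m = 101 → c = 00110, weight = 2.
  m = 011 → c = 10100, weight = 2.
  m = 111 → c = 11011, weight = 4.
Tally weights:
  weight 0: 1 codewords.
  weight 2: 4 codewords.
  weight 4: 3 codewords.
Minimum distance d = smallest w > 0 with A_w > 0 = 2.
Sanity: Σ A_w = 8 = 2^3 = 8 ✓.


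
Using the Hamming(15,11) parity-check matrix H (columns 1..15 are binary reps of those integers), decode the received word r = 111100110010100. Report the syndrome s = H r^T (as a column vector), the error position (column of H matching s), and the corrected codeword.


s = (1, 1, 0, 1)^T, error position = 13, corrected codeword c = 111100110010000

Compute s = H r^T mod 2 one row at a time:
  s_1 = 1 + 0 + 0 + 1 + 0 + 1 + 0 + 0 = 3 ≡ 1 (mod 2).
  s_2 = 1 + 0 + 0 + 1 + 0 + 1 + 0 + 0 = 3 ≡ 1 (mod 2).
  s_3 = 1 + 1 + 0 + 1 + 0 + 1 + 0 + 0 = 4 ≡ 0 (mod 2).
  s_4 = 1 + 1 + 0 + 1 + 0 + 1 + 1 + 0 = 5 ≡ 1 (mod 2).
s = (1, 1, 0, 1)^T — this equals column 13 of H (binary 1101), so error is at position 13.
Correct: flip bit 13 of r = 111100110010100 to get c = 111100110010000.


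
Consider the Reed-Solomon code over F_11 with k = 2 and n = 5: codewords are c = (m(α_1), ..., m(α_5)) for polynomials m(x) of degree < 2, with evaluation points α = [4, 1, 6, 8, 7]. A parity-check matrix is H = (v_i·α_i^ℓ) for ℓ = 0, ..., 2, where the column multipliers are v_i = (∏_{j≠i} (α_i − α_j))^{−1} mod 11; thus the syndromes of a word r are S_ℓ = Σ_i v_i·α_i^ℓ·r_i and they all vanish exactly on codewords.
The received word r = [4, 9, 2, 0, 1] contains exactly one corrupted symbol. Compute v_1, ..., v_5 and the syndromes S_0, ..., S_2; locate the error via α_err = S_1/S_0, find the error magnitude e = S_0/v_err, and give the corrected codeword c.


S = (8, 8, 8), error at position 2, error magnitude e = 2, c = [4, 7, 2, 0, 1].

Step 1: column multipliers v_i = (∏_{j≠i}(α_i − α_j))^{−1} mod 11.
  i = 1 (α = 4): (4−1)(4−6)(4−8)(4−7) = 3·(−2)·(−4)·(−3) = −72 ≡ 5, so v_1 = 5^{−1} = 9 (mod 11).
  i = 2 (α = 1): (1−4)(1−6)(1−8)(1−7) = (−3)·(−5)·(−7)·(−6) = 630 ≡ 3, so v_2 = 3^{−1} = 4 (mod 11).
  i = 3 (α = 6): (6−4)(6−1)(6−8)(6−7) = 2·5·(−2)·(−1) = 20 ≡ 9, so v_3 = 9^{−1} = 5 (mod 11).
  i = 4 (α = 8): (8−4)(8−1)(8−6)(8−7) = 4·7·2·1 = 56 ≡ 1, so v_4 = 1^{−1} = 1 (mod 11).
  i = 5 (α = 7): (7−4)(7−1)(7−6)(7−8) = 3·6·1·(−1) = −18 ≡ 4, so v_5 = 4^{−1} = 3 (mod 11).
  v = [9, 4, 5, 1, 3].
Step 2: syndromes of r = [4, 9, 2, 0, 1] (all sums mod 11).
  S_0 = Σ v_i r_i = 9·4 + 4·9 + 5·2 + 1·0 + 3·1 = 85 ≡ 8.
  S_1 = Σ v_i α_i r_i = 9·4·4 + 4·1·9 + 5·6·2 + 1·8·0 + 3·7·1 = 261 ≡ 8.
  α_i^2 mod 11 = [5, 1, 3, 9, 5].
  S_2 = Σ v_i α_i^2 r_i = 9·5·4 + 4·1·9 + 5·3·2 + 1·9·0 + 3·5·1 = 261 ≡ 8.
  S = (8, 8, 8) ≠ 0, so r is not a codeword (an error is present).
Step 3: locate the error. For a single error e at position i, S_ℓ = v_i·e·α_i^ℓ, so α_err = S_1/S_0.
  S_0^{−1} = 8^{−1} = 7 (mod 11), so α_err = 8·7 = 56 ≡ 1 = α_2. Error position i = 2.
  Consistency check: S_2/S_1 = 8·7 = 56 ≡ 1 = α_err ✓ (single-error assumption holds).
Step 4: error magnitude e = S_0/v_2 = S_0·∏_{j≠2}(α_2 − α_j) = 8·3 = 24 ≡ 2 (mod 11).
Step 5: correct position 2: c_2 = r_2 − e = 9 − 2 ≡ 7 (mod 11). Hence c = [4, 7, 2, 0, 1].
  Check: interpolating c through the α_i gives m(x) = 8 + 10·x (degree < 2) with m(α_i) = c_i for every i, so c is indeed a codeword.


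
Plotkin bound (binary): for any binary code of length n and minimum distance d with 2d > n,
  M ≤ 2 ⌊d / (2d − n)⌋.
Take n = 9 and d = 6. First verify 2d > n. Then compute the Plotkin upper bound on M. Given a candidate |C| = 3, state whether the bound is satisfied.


Plotkin bound M ≤ 4; given |C| = 3 ≤ bound (satisfied).

Check applicability: 2d = 12, n = 9.
2d − n = 3 > 0, so Plotkin applies.
Compute d/(2d−n) = 6/3 ≈ 2.0000.
⌊d/(2d−n)⌋ = 2.
Plotkin bound: M ≤ 2·2 = 4.
Given |C| = 3, check: satisfied.
This |C| is below the Plotkin bound.


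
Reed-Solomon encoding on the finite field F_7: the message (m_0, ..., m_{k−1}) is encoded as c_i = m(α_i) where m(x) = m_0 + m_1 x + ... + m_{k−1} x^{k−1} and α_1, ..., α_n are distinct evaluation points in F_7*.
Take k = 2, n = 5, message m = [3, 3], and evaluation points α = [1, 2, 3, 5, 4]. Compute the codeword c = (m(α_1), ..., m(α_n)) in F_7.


c = [6, 2, 5, 4, 1]

Message polynomial: m(x) = 3 + 3·x (mod 7).
For each evaluation point α_i, compute m(α_i) mod 7:
  α_1 = 1: Horner steps 3 → 6, so m(1) = 6.
  α_2 = 2: Horner steps 3 → 2, so m(2) = 2.
  α_3 = 3: Horner steps 3 → 5, so m(3) = 5.
  α_4 = 5: Horner steps 3 → 4, so m(5) = 4.
  α_5 = 4: Horner steps 3 → 1, so m(4) = 1.
Codeword c = [6, 2, 5, 4, 1] ∈ F_7^5.
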